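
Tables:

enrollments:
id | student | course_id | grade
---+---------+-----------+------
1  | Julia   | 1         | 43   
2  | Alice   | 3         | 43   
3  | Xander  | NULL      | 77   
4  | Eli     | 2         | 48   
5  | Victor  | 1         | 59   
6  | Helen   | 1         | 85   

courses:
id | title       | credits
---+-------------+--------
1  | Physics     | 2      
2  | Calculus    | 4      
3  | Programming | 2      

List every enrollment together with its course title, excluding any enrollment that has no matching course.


INNER JOIN keeps only enrollments rows whose course_id matches an id in courses. Walk through each enrollment:
  - enrollment 1 (Julia): course_id=1 -> matches Physics
  - enrollment 2 (Alice): course_id=3 -> matches Programming
  - enrollment 3 (Xander): course_id=NULL, no match -> dropped
  - enrollment 4 (Eli): course_id=2 -> matches Calculus
  - enrollment 5 (Victor): course_id=1 -> matches Physics
  - enrollment 6 (Helen): course_id=1 -> matches Physics
So 1 of 6 rows is dropped.

SQL:
SELECT a.student, b.title AS course
FROM enrollments a
INNER JOIN courses b ON a.course_id = b.id

Result:
student | course     
--------+------------
Julia   | Physics    
Alice   | Programming
Eli     | Calculus   
Victor  | Physics    
Helen   | Physics    


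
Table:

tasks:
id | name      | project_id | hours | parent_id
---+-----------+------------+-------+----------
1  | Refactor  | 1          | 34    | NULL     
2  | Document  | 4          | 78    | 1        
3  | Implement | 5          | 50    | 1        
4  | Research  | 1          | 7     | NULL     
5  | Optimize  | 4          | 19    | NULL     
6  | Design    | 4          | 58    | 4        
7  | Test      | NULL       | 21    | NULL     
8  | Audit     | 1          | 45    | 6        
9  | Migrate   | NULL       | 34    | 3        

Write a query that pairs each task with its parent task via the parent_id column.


This is a self-join: tasks is joined to a second copy of itself, matching each row's parent_id to another row's id. Use LEFT JOIN so rows with parent_id=NULL are kept.
  - task 1 (Refactor): parent_id=NULL -> NULL
  - task 2 (Document): parent_id=1 -> Refactor
  - task 3 (Implement): parent_id=1 -> Refactor
  - task 4 (Research): parent_id=NULL -> NULL
  - task 5 (Optimize): parent_id=NULL -> NULL
  - task 6 (Design): parent_id=4 -> Research
  - task 7 (Test): parent_id=NULL -> NULL
  - task 8 (Audit): parent_id=6 -> Design
  - task 9 (Migrate): parent_id=3 -> Implement

SQL:
SELECT a.name AS item, b.name AS parent
FROM tasks a
LEFT JOIN tasks b ON a.parent_id = b.id

Result:
item      | parent   
----------+----------
Refactor  | NULL     
Document  | Refactor 
Implement | Refactor 
Research  | NULL     
Optimize  | NULL     
Design    | Research 
Test      | NULL     
Audit     | Design   
Migrate   | Implement


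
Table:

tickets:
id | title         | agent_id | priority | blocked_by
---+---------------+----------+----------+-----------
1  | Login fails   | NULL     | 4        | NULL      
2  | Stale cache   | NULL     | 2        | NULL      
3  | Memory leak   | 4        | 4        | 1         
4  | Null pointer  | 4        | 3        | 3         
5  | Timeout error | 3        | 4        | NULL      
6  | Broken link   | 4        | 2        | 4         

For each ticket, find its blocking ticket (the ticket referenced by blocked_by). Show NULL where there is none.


This is a self-join: tickets is joined to a second copy of itself, matching each row's blocked_by to another row's id. Use LEFT JOIN so rows with blocked_by=NULL are kept.
  - ticket 1 (Login fails): blocked_by=NULL -> NULL
  - ticket 2 (Stale cache): blocked_by=NULL -> NULL
  - ticket 3 (Memory leak): blocked_by=1 -> Login fails
  - ticket 4 (Null pointer): blocked_by=3 -> Memory leak
  - ticket 5 (Timeout error): blocked_by=NULL -> NULL
  - ticket 6 (Broken link): blocked_by=4 -> Null pointer

SQL:
SELECT a.title AS item, b.title AS blocked_by
FROM tickets a
LEFT JOIN tickets b ON a.blocked_by = b.id

Result:
item          | blocked_by  
--------------+-------------
Login fails   | NULL        
Stale cache   | NULL        
Memory leak   | Login fails 
Null pointer  | Memory leak 
Timeout error | NULL        
Broken link   | Null pointer


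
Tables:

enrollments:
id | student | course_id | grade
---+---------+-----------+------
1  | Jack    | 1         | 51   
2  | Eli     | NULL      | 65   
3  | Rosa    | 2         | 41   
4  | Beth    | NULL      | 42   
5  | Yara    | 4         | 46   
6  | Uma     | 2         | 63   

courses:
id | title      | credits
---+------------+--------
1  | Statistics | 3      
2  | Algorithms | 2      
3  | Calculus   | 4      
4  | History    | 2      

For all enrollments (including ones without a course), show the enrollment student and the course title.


LEFT JOIN keeps every row from enrollments (the left table); where course_id has no match in courses, the course columns become NULL. Walk through each enrollment:
  - enrollment 1 (Jack): course_id=1 -> matches Statistics
  - enrollment 2 (Eli): course_id=NULL, no match -> kept with NULL
  - enrollment 3 (Rosa): course_id=2 -> matches Algorithms
  - enrollment 4 (Beth): course_id=NULL, no match -> kept with NULL
  - enrollment 5 (Yara): course_id=4 -> matches History
  - enrollment 6 (Uma): course_id=2 -> matches Algorithms
All 6 rows appear; 2 have NULL course.

SQL:
SELECT a.student, b.title AS course
FROM enrollments a
LEFT JOIN courses b ON a.course_id = b.id

Result:
student | course    
--------+-----------
Jack    | Statistics
Eli     | NULL      
Rosa    | Algorithms
Beth    | NULL      
Yara    | History   
Uma     | Algorithms


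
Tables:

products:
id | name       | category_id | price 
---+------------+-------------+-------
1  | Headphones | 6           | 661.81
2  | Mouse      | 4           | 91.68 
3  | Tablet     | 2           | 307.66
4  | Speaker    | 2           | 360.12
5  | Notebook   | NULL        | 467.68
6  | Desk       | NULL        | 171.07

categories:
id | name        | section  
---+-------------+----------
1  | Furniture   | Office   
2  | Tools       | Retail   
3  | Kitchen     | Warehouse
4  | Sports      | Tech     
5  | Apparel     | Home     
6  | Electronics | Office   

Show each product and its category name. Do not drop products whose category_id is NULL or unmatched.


LEFT JOIN keeps every row from products (the left table); where category_id has no match in categories, the category columns become NULL. Walk through each product:
  - product 1 (Headphones): category_id=6 -> matches Electronics
  - product 2 (Mouse): category_id=4 -> matches Sports
  - product 3 (Tablet): category_id=2 -> matches Tools
  - product 4 (Speaker): category_id=2 -> matches Tools
  - product 5 (Notebook): category_id=NULL, no match -> kept with NULL
  - product 6 (Desk): category_id=NULL, no match -> kept with NULL
All 6 rows appear; 2 have NULL category.

SQL:
SELECT a.name, b.name AS category
FROM products a
LEFT JOIN categories b ON a.category_id = b.id

Result:
name       | category   
-----------+------------
Headphones | Electronics
Mouse      | Sports     
Tablet     | Tools      
Speaker    | Tools      
Notebook   | NULL       
Desk       | NULL       


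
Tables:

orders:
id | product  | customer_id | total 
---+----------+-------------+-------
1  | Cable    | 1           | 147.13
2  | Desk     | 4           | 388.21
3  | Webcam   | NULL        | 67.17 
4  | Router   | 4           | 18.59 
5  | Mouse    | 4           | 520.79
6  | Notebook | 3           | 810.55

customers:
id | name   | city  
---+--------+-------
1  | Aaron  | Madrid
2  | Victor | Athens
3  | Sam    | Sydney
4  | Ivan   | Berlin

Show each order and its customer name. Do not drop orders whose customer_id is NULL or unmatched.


LEFT JOIN keeps every row from orders (the left table); where customer_id has no match in customers, the customer columns become NULL. Walk through each order:
  - order 1 (Cable): customer_id=1 -> matches Aaron
  - order 2 (Desk): customer_id=4 -> matches Ivan
  - order 3 (Webcam): customer_id=NULL, no match -> kept with NULL
  - order 4 (Router): customer_id=4 -> matches Ivan
  - order 5 (Mouse): customer_id=4 -> matches Ivan
  - order 6 (Notebook): customer_id=3 -> matches Sam
All 6 rows appear; 1 has NULL customer.

SQL:
SELECT a.product, b.name AS customer
FROM orders a
LEFT JOIN customers b ON a.customer_id = b.id

Result:
product  | customer
---------+---------
Cable    | Aaron   
Desk     | Ivan    
Webcam   | NULL    
Router   | Ivan    
Mouse    | Ivan    
Notebook | Sam     


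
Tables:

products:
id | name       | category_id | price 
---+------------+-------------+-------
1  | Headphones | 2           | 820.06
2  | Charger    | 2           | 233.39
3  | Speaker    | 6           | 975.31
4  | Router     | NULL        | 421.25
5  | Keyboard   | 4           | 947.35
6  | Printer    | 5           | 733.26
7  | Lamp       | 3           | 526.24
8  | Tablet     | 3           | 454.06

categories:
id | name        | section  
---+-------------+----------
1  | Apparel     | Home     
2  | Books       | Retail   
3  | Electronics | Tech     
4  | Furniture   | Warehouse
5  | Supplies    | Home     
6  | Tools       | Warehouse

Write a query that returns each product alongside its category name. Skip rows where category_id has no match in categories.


INNER JOIN keeps only products rows whose category_id matches an id in categories. Walk through each product:
  - product 1 (Headphones): category_id=2 -> matches Books
  - product 2 (Charger): category_id=2 -> matches Books
  - product 3 (Speaker): category_id=6 -> matches Tools
  - product 4 (Router): category_id=NULL, no match -> dropped
  - product 5 (Keyboard): category_id=4 -> matches Furniture
  - product 6 (Printer): category_id=5 -> matches Supplies
  - product 7 (Lamp): category_id=3 -> matches Electronics
  - product 8 (Tablet): category_id=3 -> matches Electronics
So 1 of 8 rows is dropped.

SQL:
SELECT a.name, b.name AS category
FROM products a
INNER JOIN categories b ON a.category_id = b.id

Result:
name       | category   
-----------+------------
Headphones | Books      
Charger    | Books      
Speaker    | Tools      
Keyboard   | Furniture  
Printer    | Supplies   
Lamp       | Electronics
Tablet     | Electronics


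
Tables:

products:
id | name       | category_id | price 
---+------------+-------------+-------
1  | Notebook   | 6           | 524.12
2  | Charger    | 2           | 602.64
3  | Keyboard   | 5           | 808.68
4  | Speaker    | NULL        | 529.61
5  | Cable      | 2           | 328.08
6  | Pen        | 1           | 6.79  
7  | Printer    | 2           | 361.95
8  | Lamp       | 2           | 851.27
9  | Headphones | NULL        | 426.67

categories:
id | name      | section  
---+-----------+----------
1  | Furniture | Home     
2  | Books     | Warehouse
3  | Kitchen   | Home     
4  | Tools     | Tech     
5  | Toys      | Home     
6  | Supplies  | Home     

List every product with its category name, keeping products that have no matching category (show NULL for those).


LEFT JOIN keeps every row from products (the left table); where category_id has no match in categories, the category columns become NULL. Walk through each product:
  - product 1 (Notebook): category_id=6 -> matches Supplies
  - product 2 (Charger): category_id=2 -> matches Books
  - product 3 (Keyboard): category_id=5 -> matches Toys
  - product 4 (Speaker): category_id=NULL, no match -> kept with NULL
  - product 5 (Cable): category_id=2 -> matches Books
  - product 6 (Pen): category_id=1 -> matches Furniture
  - product 7 (Printer): category_id=2 -> matches Books
  - product 8 (Lamp): category_id=2 -> matches Books
  - product 9 (Headphones): category_id=NULL, no match -> kept with NULL
All 9 rows appear; 2 have NULL category.

SQL:
SELECT a.name, b.name AS category
FROM products a
LEFT JOIN categories b ON a.category_id = b.id

Result:
name       | category 
-----------+----------
Notebook   | Supplies 
Charger    | Books    
Keyboard   | Toys     
Speaker    | NULL     
Cable      | Books    
Pen        | Furniture
Printer    | Books    
Lamp       | Books    
Headphones | NULL     


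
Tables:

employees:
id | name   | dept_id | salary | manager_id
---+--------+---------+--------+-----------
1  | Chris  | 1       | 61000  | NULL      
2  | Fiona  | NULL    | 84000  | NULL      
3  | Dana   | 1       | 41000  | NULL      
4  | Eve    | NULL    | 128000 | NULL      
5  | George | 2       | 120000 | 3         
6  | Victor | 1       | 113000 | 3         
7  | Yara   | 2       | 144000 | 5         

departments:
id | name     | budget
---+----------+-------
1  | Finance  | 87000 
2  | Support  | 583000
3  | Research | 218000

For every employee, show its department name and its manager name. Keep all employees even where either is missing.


Two LEFT JOINs from the same base table employees: one to departments via dept_id, one to employees itself via manager_id. Both are LEFT so every employee is preserved.
Match against departments:
  - employee 1 (Chris): dept_id=1 -> matches Finance
  - employee 2 (Fiona): dept_id=NULL, no match -> kept with NULL
  - employee 3 (Dana): dept_id=1 -> matches Finance
  - employee 4 (Eve): dept_id=NULL, no match -> kept with NULL
  - employee 5 (George): dept_id=2 -> matches Support
  - employee 6 (Victor): dept_id=1 -> matches Finance
  - employee 7 (Yara): dept_id=2 -> matches Support
Match against employees (self):
  - employee 1 (Chris): manager_id=NULL -> NULL
  - employee 2 (Fiona): manager_id=NULL -> NULL
  - employee 3 (Dana): manager_id=NULL -> NULL
  - employee 4 (Eve): manager_id=NULL -> NULL
  - employee 5 (George): manager_id=3 -> Dana
  - employee 6 (Victor): manager_id=3 -> Dana
  - employee 7 (Yara): manager_id=5 -> George

SQL:
SELECT a.name, b.name AS department, c.name AS manager
FROM employees a
LEFT JOIN departments b ON a.dept_id = b.id
LEFT JOIN employees c ON a.manager_id = c.id

Result:
name   | department | manager
-------+------------+--------
Chris  | Finance    | NULL   
Fiona  | NULL       | NULL   
Dana   | Finance    | NULL   
Eve    | NULL       | NULL   
George | Support    | Dana   
Victor | Finance    | Dana   
Yara   | Support    | George 


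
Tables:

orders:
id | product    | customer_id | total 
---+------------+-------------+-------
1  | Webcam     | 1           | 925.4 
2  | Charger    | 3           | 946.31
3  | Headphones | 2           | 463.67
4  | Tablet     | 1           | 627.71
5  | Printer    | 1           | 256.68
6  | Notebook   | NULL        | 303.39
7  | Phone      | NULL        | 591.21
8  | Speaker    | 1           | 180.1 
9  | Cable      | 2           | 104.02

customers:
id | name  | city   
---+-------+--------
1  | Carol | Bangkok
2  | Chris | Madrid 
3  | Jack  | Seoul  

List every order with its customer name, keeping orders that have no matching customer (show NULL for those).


LEFT JOIN keeps every row from orders (the left table); where customer_id has no match in customers, the customer columns become NULL. Walk through each order:
  - order 1 (Webcam): customer_id=1 -> matches Carol
  - order 2 (Charger): customer_id=3 -> matches Jack
  - order 3 (Headphones): customer_id=2 -> matches Chris
  - order 4 (Tablet): customer_id=1 -> matches Carol
  - order 5 (Printer): customer_id=1 -> matches Carol
  - order 6 (Notebook): customer_id=NULL, no match -> kept with NULL
  - order 7 (Phone): customer_id=NULL, no match -> kept with NULL
  - order 8 (Speaker): customer_id=1 -> matches Carol
  - order 9 (Cable): customer_id=2 -> matches Chris
All 9 rows appear; 2 have NULL customer.

SQL:
SELECT a.product, b.name AS customer
FROM orders a
LEFT JOIN customers b ON a.customer_id = b.id

Result:
product    | customer
-----------+---------
Webcam     | Carol   
Charger    | Jack    
Headphones | Chris   
Tablet     | Carol   
Printer    | Carol   
Notebook   | NULL    
Phone      | NULL    
Speaker    | Carol   
Cable      | Chris   


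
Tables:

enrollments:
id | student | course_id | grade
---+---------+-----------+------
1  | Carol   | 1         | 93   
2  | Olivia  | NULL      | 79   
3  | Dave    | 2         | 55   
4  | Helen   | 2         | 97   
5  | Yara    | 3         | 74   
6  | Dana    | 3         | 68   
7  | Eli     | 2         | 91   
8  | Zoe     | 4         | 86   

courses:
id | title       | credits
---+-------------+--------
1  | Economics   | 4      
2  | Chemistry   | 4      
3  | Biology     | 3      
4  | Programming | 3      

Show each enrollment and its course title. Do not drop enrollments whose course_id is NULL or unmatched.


LEFT JOIN keeps every row from enrollments (the left table); where course_id has no match in courses, the course columns become NULL. Walk through each enrollment:
  - enrollment 1 (Carol): course_id=1 -> matches Economics
  - enrollment 2 (Olivia): course_id=NULL, no match -> kept with NULL
  - enrollment 3 (Dave): course_id=2 -> matches Chemistry
  - enrollment 4 (Helen): course_id=2 -> matches Chemistry
  - enrollment 5 (Yara): course_id=3 -> matches Biology
  - enrollment 6 (Dana): course_id=3 -> matches Biology
  - enrollment 7 (Eli): course_id=2 -> matches Chemistry
  - enrollment 8 (Zoe): course_id=4 -> matches Programming
All 8 rows appear; 1 has NULL course.

SQL:
SELECT a.student, b.title AS course
FROM enrollments a
LEFT JOIN courses b ON a.course_id = b.id

Result:
student | course     
--------+------------
Carol   | Economics  
Olivia  | NULL       
Dave    | Chemistry  
Helen   | Chemistry  
Yara    | Biology    
Dana    | Biology    
Eli     | Chemistry  
Zoe     | Programming


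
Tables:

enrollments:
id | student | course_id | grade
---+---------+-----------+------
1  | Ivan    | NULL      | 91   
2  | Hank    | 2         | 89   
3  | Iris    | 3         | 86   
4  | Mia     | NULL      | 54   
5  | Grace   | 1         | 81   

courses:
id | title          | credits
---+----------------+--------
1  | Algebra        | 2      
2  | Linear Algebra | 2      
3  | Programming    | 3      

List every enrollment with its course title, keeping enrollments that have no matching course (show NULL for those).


LEFT JOIN keeps every row from enrollments (the left table); where course_id has no match in courses, the course columns become NULL. Walk through each enrollment:
  - enrollment 1 (Ivan): course_id=NULL, no match -> kept with NULL
  - enrollment 2 (Hank): course_id=2 -> matches Linear Algebra
  - enrollment 3 (Iris): course_id=3 -> matches Programming
  - enrollment 4 (Mia): course_id=NULL, no match -> kept with NULL
  - enrollment 5 (Grace): course_id=1 -> matches Algebra
All 5 rows appear; 2 have NULL course.

SQL:
SELECT a.student, b.title AS course
FROM enrollments a
LEFT JOIN courses b ON a.course_id = b.id

Result:
student | course        
--------+---------------
Ivan    | NULL          
Hank    | Linear Algebra
Iris    | Programming   
Mia     | NULL          
Grace   | Algebra       


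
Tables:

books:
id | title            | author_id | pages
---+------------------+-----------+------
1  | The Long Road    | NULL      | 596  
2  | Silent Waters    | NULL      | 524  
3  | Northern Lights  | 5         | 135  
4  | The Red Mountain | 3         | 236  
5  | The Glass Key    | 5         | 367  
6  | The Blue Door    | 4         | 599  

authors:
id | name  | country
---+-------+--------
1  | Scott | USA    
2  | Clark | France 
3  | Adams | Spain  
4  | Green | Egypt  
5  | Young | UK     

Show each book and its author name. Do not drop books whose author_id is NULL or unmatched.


LEFT JOIN keeps every row from books (the left table); where author_id has no match in authors, the author columns become NULL. Walk through each book:
  - book 1 (The Long Road): author_id=NULL, no match -> kept with NULL
  - book 2 (Silent Waters): author_id=NULL, no match -> kept with NULL
  - book 3 (Northern Lights): author_id=5 -> matches Young
  - book 4 (The Red Mountain): author_id=3 -> matches Adams
  - book 5 (The Glass Key): author_id=5 -> matches Young
  - book 6 (The Blue Door): author_id=4 -> matches Green
All 6 rows appear; 2 have NULL author.

SQL:
SELECT a.title, b.name AS author
FROM books a
LEFT JOIN authors b ON a.author_id = b.id

Result:
title            | author
-----------------+-------
The Long Road    | NULL  
Silent Waters    | NULL  
Northern Lights  | Young 
The Red Mountain | Adams 
The Glass Key    | Young 
The Blue Door    | Green 


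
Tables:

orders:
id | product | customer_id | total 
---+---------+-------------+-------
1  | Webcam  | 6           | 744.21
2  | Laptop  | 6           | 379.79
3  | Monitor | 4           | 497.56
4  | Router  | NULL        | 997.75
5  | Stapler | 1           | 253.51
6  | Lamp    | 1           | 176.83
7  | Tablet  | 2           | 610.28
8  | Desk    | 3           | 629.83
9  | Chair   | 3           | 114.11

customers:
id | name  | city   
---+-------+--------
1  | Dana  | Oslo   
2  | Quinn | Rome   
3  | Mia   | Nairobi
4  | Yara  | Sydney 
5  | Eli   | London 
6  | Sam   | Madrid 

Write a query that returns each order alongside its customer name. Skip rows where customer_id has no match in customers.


INNER JOIN keeps only orders rows whose customer_id matches an id in customers. Walk through each order:
  - order 1 (Webcam): customer_id=6 -> matches Sam
  - order 2 (Laptop): customer_id=6 -> matches Sam
  - order 3 (Monitor): customer_id=4 -> matches Yara
  - order 4 (Router): customer_id=NULL, no match -> dropped
  - order 5 (Stapler): customer_id=1 -> matches Dana
  - order 6 (Lamp): customer_id=1 -> matches Dana
  - order 7 (Tablet): customer_id=2 -> matches Quinn
  - order 8 (Desk): customer_id=3 -> matches Mia
  - order 9 (Chair): customer_id=3 -> matches Mia
So 1 of 9 rows is dropped.

SQL:
SELECT a.product, b.name AS customer
FROM orders a
INNER JOIN customers b ON a.customer_id = b.id

Result:
product | customer
--------+---------
Webcam  | Sam     
Laptop  | Sam     
Monitor | Yara    
Stapler | Dana    
Lamp    | Dana    
Tablet  | Quinn   
Desk    | Mia     
Chair   | Mia     


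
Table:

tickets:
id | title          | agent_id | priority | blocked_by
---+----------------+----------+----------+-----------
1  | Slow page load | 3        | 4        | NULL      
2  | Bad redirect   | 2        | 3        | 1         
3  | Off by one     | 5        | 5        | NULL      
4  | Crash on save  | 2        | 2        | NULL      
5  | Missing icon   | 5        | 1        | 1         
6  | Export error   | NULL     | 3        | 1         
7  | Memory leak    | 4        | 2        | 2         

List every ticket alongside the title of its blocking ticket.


This is a self-join: tickets is joined to a second copy of itself, matching each row's blocked_by to another row's id. Use LEFT JOIN so rows with blocked_by=NULL are kept.
  - ticket 1 (Slow page load): blocked_by=NULL -> NULL
  - ticket 2 (Bad redirect): blocked_by=1 -> Slow page load
  - ticket 3 (Off by one): blocked_by=NULL -> NULL
  - ticket 4 (Crash on save): blocked_by=NULL -> NULL
  - ticket 5 (Missing icon): blocked_by=1 -> Slow page load
  - ticket 6 (Export error): blocked_by=1 -> Slow page load
  - ticket 7 (Memory leak): blocked_by=2 -> Bad redirect

SQL:
SELECT a.title AS item, b.title AS blocked_by
FROM tickets a
LEFT JOIN tickets b ON a.blocked_by = b.id

Result:
item           | blocked_by    
---------------+---------------
Slow page load | NULL          
Bad redirect   | Slow page load
Off by one     | NULL          
Crash on save  | NULL          
Missing icon   | Slow page load
Export error   | Slow page load
Memory leak    | Bad redirect  


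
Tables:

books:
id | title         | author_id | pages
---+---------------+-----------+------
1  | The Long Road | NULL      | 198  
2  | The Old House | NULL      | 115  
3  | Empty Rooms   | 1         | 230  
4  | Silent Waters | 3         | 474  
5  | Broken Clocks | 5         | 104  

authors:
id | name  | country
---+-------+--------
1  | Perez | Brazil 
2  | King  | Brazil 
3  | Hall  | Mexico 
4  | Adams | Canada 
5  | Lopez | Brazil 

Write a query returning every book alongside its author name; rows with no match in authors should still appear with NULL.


LEFT JOIN keeps every row from books (the left table); where author_id has no match in authors, the author columns become NULL. Walk through each book:
  - book 1 (The Long Road): author_id=NULL, no match -> kept with NULL
  - book 2 (The Old House): author_id=NULL, no match -> kept with NULL
  - book 3 (Empty Rooms): author_id=1 -> matches Perez
  - book 4 (Silent Waters): author_id=3 -> matches Hall
  - book 5 (Broken Clocks): author_id=5 -> matches Lopez
All 5 rows appear; 2 have NULL author.

SQL:
SELECT a.title, b.name AS author
FROM books a
LEFT JOIN authors b ON a.author_id = b.id

Result:
title         | author
--------------+-------
The Long Road | NULL  
The Old House | NULL  
Empty Rooms   | Perez 
Silent Waters | Hall  
Broken Clocks | Lopez 


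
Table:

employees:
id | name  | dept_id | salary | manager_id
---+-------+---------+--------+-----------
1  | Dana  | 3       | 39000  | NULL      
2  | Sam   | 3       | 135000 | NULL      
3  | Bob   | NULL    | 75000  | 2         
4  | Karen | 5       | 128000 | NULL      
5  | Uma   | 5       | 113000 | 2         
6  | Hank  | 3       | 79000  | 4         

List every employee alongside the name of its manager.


This is a self-join: employees is joined to a second copy of itself, matching each row's manager_id to another row's id. Use LEFT JOIN so rows with manager_id=NULL are kept.
  - employee 1 (Dana): manager_id=NULL -> NULL
  - employee 2 (Sam): manager_id=NULL -> NULL
  - employee 3 (Bob): manager_id=2 -> Sam
  - employee 4 (Karen): manager_id=NULL -> NULL
  - employee 5 (Uma): manager_id=2 -> Sam
  - employee 6 (Hank): manager_id=4 -> Karen

SQL:
SELECT a.name AS item, b.name AS manager
FROM employees a
LEFT JOIN employees b ON a.manager_id = b.id

Result:
item  | manager
------+--------
Dana  | NULL   
Sam   | NULL   
Bob   | Sam    
Karen | NULL   
Uma   | Sam    
Hank  | Karen  


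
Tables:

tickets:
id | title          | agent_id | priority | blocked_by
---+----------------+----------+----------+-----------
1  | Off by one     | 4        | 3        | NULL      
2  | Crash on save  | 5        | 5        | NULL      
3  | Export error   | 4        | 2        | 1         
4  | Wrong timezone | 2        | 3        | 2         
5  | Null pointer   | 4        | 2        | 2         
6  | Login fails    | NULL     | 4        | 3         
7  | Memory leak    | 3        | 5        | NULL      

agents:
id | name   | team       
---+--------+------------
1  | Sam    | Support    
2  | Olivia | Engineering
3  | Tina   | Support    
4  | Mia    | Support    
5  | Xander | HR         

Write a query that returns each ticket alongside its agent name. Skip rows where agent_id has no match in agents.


INNER JOIN keeps only tickets rows whose agent_id matches an id in agents. Walk through each ticket:
  - ticket 1 (Off by one): agent_id=4 -> matches Mia
  - ticket 2 (Crash on save): agent_id=5 -> matches Xander
  - ticket 3 (Export error): agent_id=4 -> matches Mia
  - ticket 4 (Wrong timezone): agent_id=2 -> matches Olivia
  - ticket 5 (Null pointer): agent_id=4 -> matches Mia
  - ticket 6 (Login fails): agent_id=NULL, no match -> dropped
  - ticket 7 (Memory leak): agent_id=3 -> matches Tina
So 1 of 7 rows is dropped.

SQL:
SELECT a.title, b.name AS agent
FROM tickets a
INNER JOIN agents b ON a.agent_id = b.id

Result:
title          | agent 
---------------+-------
Off by one     | Mia   
Crash on save  | Xander
Export error   | Mia   
Wrong timezone | Olivia
Null pointer   | Mia   
Memory leak    | Tina  


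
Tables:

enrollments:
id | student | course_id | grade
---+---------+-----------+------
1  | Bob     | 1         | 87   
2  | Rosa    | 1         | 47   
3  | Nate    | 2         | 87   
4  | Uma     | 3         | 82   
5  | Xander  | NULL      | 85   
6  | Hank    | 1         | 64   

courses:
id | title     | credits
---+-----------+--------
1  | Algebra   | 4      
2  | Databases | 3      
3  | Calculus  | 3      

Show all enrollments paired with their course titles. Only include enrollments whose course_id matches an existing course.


INNER JOIN keeps only enrollments rows whose course_id matches an id in courses. Walk through each enrollment:
  - enrollment 1 (Bob): course_id=1 -> matches Algebra
  - enrollment 2 (Rosa): course_id=1 -> matches Algebra
  - enrollment 3 (Nate): course_id=2 -> matches Databases
  - enrollment 4 (Uma): course_id=3 -> matches Calculus
  - enrollment 5 (Xander): course_id=NULL, no match -> dropped
  - enrollment 6 (Hank): course_id=1 -> matches Algebra
So 1 of 6 rows is dropped.

SQL:
SELECT a.student, b.title AS course
FROM enrollments a
INNER JOIN courses b ON a.course_id = b.id

Result:
student | course   
--------+----------
Bob     | Algebra  
Rosa    | Algebra  
Nate    | Databases
Uma     | Calculus 
Hank    | Algebra  


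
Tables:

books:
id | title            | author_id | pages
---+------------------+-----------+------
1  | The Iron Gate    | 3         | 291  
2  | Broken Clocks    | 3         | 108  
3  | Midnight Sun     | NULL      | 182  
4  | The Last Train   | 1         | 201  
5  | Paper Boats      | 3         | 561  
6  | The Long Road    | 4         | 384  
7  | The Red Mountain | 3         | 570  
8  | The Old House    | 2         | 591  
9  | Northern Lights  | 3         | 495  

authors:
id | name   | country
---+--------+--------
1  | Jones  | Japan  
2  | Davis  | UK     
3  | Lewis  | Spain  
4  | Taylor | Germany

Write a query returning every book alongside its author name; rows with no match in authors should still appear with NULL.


LEFT JOIN keeps every row from books (the left table); where author_id has no match in authors, the author columns become NULL. Walk through each book:
  - book 1 (The Iron Gate): author_id=3 -> matches Lewis
  - book 2 (Broken Clocks): author_id=3 -> matches Lewis
  - book 3 (Midnight Sun): author_id=NULL, no match -> kept with NULL
  - book 4 (The Last Train): author_id=1 -> matches Jones
  - book 5 (Paper Boats): author_id=3 -> matches Lewis
  - book 6 (The Long Road): author_id=4 -> matches Taylor
  - book 7 (The Red Mountain): author_id=3 -> matches Lewis
  - book 8 (The Old House): author_id=2 -> matches Davis
  - book 9 (Northern Lights): author_id=3 -> matches Lewis
All 9 rows appear; 1 has NULL author.

SQL:
SELECT a.title, b.name AS author
FROM books a
LEFT JOIN authors b ON a.author_id = b.id

Result:
title            | author
-----------------+-------
The Iron Gate    | Lewis 
Broken Clocks    | Lewis 
Midnight Sun     | NULL  
The Last Train   | Jones 
Paper Boats      | Lewis 
The Long Road    | Taylor
The Red Mountain | Lewis 
The Old House    | Davis 
Northern Lights  | Lewis 


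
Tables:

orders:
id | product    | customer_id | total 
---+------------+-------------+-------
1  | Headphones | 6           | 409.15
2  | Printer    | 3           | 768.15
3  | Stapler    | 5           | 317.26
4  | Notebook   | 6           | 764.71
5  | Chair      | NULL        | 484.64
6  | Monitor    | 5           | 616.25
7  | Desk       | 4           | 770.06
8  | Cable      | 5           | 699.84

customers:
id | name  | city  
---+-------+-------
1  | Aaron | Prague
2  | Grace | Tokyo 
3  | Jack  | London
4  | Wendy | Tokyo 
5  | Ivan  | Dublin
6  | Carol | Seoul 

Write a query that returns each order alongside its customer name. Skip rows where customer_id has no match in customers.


INNER JOIN keeps only orders rows whose customer_id matches an id in customers. Walk through each order:
  - order 1 (Headphones): customer_id=6 -> matches Carol
  - order 2 (Printer): customer_id=3 -> matches Jack
  - order 3 (Stapler): customer_id=5 -> matches Ivan
  - order 4 (Notebook): customer_id=6 -> matches Carol
  - order 5 (Chair): customer_id=NULL, no match -> dropped
  - order 6 (Monitor): customer_id=5 -> matches Ivan
  - order 7 (Desk): customer_id=4 -> matches Wendy
  - order 8 (Cable): customer_id=5 -> matches Ivan
So 1 of 8 rows is dropped.

SQL:
SELECT a.product, b.name AS customer
FROM orders a
INNER JOIN customers b ON a.customer_id = b.id

Result:
product    | customer
-----------+---------
Headphones | Carol   
Printer    | Jack    
Stapler    | Ivan    
Notebook   | Carol   
Monitor    | Ivan    
Desk       | Wendy   
Cable      | Ivan    


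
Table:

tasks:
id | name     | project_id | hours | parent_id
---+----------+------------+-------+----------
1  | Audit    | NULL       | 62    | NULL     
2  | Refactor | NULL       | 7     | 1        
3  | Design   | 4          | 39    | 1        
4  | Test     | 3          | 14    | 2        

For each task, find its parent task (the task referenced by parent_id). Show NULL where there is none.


This is a self-join: tasks is joined to a second copy of itself, matching each row's parent_id to another row's id. Use LEFT JOIN so rows with parent_id=NULL are kept.
  - task 1 (Audit): parent_id=NULL -> NULL
  - task 2 (Refactor): parent_id=1 -> Audit
  - task 3 (Design): parent_id=1 -> Audit
  - task 4 (Test): parent_id=2 -> Refactor

SQL:
SELECT a.name AS item, b.name AS parent
FROM tasks a
LEFT JOIN tasks b ON a.parent_id = b.id

Result:
item     | parent  
---------+---------
Audit    | NULL    
Refactor | Audit   
Design   | Audit   
Test     | Refactor


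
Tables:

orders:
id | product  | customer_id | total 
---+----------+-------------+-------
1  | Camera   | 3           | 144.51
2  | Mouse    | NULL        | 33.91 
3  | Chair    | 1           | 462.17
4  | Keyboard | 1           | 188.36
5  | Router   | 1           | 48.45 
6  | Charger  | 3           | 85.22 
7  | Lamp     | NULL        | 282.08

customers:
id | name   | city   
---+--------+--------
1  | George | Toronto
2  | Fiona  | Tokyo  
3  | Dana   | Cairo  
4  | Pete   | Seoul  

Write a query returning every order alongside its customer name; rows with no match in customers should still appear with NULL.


LEFT JOIN keeps every row from orders (the left table); where customer_id has no match in customers, the customer columns become NULL. Walk through each order:
  - order 1 (Camera): customer_id=3 -> matches Dana
  - order 2 (Mouse): customer_id=NULL, no match -> kept with NULL
  - order 3 (Chair): customer_id=1 -> matches George
  - order 4 (Keyboard): customer_id=1 -> matches George
  - order 5 (Router): customer_id=1 -> matches George
  - order 6 (Charger): customer_id=3 -> matches Dana
  - order 7 (Lamp): customer_id=NULL, no match -> kept with NULL
All 7 rows appear; 2 have NULL customer.

SQL:
SELECT a.product, b.name AS customer
FROM orders a
LEFT JOIN customers b ON a.customer_id = b.id

Result:
product  | customer
---------+---------
Camera   | Dana    
Mouse    | NULL    
Chair    | George  
Keyboard | George  
Router   | George  
Charger  | Dana    
Lamp     | NULL    


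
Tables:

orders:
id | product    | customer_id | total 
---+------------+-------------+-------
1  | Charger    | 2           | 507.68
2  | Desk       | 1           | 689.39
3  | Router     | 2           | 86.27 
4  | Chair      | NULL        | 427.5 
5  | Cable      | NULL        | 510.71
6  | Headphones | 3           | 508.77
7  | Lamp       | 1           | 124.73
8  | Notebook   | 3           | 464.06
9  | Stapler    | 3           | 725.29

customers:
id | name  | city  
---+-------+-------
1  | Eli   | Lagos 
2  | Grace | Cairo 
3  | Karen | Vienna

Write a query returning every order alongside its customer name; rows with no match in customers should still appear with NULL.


LEFT JOIN keeps every row from orders (the left table); where customer_id has no match in customers, the customer columns become NULL. Walk through each order:
  - order 1 (Charger): customer_id=2 -> matches Grace
  - order 2 (Desk): customer_id=1 -> matches Eli
  - order 3 (Router): customer_id=2 -> matches Grace
  - order 4 (Chair): customer_id=NULL, no match -> kept with NULL
  - order 5 (Cable): customer_id=NULL, no match -> kept with NULL
  - order 6 (Headphones): customer_id=3 -> matches Karen
  - order 7 (Lamp): customer_id=1 -> matches Eli
  - order 8 (Notebook): customer_id=3 -> matches Karen
  - order 9 (Stapler): customer_id=3 -> matches Karen
All 9 rows appear; 2 have NULL customer.

SQL:
SELECT a.product, b.name AS customer
FROM orders a
LEFT JOIN customers b ON a.customer_id = b.id

Result:
product    | customer
-----------+---------
Charger    | Grace   
Desk       | Eli     
Router     | Grace   
Chair      | NULL    
Cable      | NULL    
Headphones | Karen   
Lamp       | Eli     
Notebook   | Karen   
Stapler    | Karen   


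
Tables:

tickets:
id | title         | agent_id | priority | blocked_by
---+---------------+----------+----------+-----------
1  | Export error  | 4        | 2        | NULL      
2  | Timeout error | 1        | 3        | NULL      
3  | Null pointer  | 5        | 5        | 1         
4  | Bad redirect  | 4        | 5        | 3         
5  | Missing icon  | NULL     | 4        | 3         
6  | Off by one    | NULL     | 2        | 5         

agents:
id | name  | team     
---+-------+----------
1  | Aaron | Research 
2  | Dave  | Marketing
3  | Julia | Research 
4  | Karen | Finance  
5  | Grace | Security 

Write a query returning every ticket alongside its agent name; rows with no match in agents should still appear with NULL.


LEFT JOIN keeps every row from tickets (the left table); where agent_id has no match in agents, the agent columns become NULL. Walk through each ticket:
  - ticket 1 (Export error): agent_id=4 -> matches Karen
  - ticket 2 (Timeout error): agent_id=1 -> matches Aaron
  - ticket 3 (Null pointer): agent_id=5 -> matches Grace
  - ticket 4 (Bad redirect): agent_id=4 -> matches Karen
  - ticket 5 (Missing icon): agent_id=NULL, no match -> kept with NULL
  - ticket 6 (Off by one): agent_id=NULL, no match -> kept with NULL
All 6 rows appear; 2 have NULL agent.

SQL:
SELECT a.title, b.name AS agent
FROM tickets a
LEFT JOIN agents b ON a.agent_id = b.id

Result:
title         | agent
--------------+------
Export error  | Karen
Timeout error | Aaron
Null pointer  | Grace
Bad redirect  | Karen
Missing icon  | NULL 
Off by one    | NULL 


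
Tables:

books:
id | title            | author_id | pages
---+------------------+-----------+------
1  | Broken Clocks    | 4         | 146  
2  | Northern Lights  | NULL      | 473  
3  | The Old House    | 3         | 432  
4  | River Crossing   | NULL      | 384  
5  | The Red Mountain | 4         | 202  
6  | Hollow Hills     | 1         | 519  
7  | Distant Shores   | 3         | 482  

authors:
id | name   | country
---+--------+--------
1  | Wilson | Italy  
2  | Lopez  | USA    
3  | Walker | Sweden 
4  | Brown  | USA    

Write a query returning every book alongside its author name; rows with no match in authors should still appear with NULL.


LEFT JOIN keeps every row from books (the left table); where author_id has no match in authors, the author columns become NULL. Walk through each book:
  - book 1 (Broken Clocks): author_id=4 -> matches Brown
  - book 2 (Northern Lights): author_id=NULL, no match -> kept with NULL
  - book 3 (The Old House): author_id=3 -> matches Walker
  - book 4 (River Crossing): author_id=NULL, no match -> kept with NULL
  - book 5 (The Red Mountain): author_id=4 -> matches Brown
  - book 6 (Hollow Hills): author_id=1 -> matches Wilson
  - book 7 (Distant Shores): author_id=3 -> matches Walker
All 7 rows appear; 2 have NULL author.

SQL:
SELECT a.title, b.name AS author
FROM books a
LEFT JOIN authors b ON a.author_id = b.id

Result:
title            | author
-----------------+-------
Broken Clocks    | Brown 
Northern Lights  | NULL  
The Old House    | Walker
River Crossing   | NULL  
The Red Mountain | Brown 
Hollow Hills     | Wilson
Distant Shores   | Walker


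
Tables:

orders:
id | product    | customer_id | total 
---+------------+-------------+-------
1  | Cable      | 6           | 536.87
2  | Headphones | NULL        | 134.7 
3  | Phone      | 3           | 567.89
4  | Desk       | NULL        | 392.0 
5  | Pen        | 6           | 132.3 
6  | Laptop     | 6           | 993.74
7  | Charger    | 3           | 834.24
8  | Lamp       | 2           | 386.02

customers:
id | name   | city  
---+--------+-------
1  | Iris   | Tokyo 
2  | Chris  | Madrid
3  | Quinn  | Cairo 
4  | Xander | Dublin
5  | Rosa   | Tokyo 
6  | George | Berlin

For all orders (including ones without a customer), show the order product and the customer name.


LEFT JOIN keeps every row from orders (the left table); where customer_id has no match in customers, the customer columns become NULL. Walk through each order:
  - order 1 (Cable): customer_id=6 -> matches George
  - order 2 (Headphones): customer_id=NULL, no match -> kept with NULL
  - order 3 (Phone): customer_id=3 -> matches Quinn
  - order 4 (Desk): customer_id=NULL, no match -> kept with NULL
  - order 5 (Pen): customer_id=6 -> matches George
  - order 6 (Laptop): customer_id=6 -> matches George
  - order 7 (Charger): customer_id=3 -> matches Quinn
  - order 8 (Lamp): customer_id=2 -> matches Chris
All 8 rows appear; 2 have NULL customer.

SQL:
SELECT a.product, b.name AS customer
FROM orders a
LEFT JOIN customers b ON a.customer_id = b.id

Result:
product    | customer
-----------+---------
Cable      | George  
Headphones | NULL    
Phone      | Quinn   
Desk       | NULL    
Pen        | George  
Laptop     | George  
Charger    | Quinn   
Lamp       | Chris   
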